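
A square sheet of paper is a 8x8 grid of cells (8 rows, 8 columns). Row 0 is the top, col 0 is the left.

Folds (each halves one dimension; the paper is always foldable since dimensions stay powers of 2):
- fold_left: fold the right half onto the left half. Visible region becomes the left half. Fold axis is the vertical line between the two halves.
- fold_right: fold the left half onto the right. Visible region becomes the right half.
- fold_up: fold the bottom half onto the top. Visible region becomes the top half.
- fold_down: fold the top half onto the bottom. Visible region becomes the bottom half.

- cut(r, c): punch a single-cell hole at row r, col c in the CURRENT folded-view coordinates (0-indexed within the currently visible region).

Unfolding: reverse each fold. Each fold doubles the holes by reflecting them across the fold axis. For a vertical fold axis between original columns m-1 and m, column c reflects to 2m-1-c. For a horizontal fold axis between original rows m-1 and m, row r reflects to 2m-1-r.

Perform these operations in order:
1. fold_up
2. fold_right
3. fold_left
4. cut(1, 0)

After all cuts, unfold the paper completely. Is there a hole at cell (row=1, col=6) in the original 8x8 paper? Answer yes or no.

Answer: no

Derivation:
Op 1 fold_up: fold axis h@4; visible region now rows[0,4) x cols[0,8) = 4x8
Op 2 fold_right: fold axis v@4; visible region now rows[0,4) x cols[4,8) = 4x4
Op 3 fold_left: fold axis v@6; visible region now rows[0,4) x cols[4,6) = 4x2
Op 4 cut(1, 0): punch at orig (1,4); cuts so far [(1, 4)]; region rows[0,4) x cols[4,6) = 4x2
Unfold 1 (reflect across v@6): 2 holes -> [(1, 4), (1, 7)]
Unfold 2 (reflect across v@4): 4 holes -> [(1, 0), (1, 3), (1, 4), (1, 7)]
Unfold 3 (reflect across h@4): 8 holes -> [(1, 0), (1, 3), (1, 4), (1, 7), (6, 0), (6, 3), (6, 4), (6, 7)]
Holes: [(1, 0), (1, 3), (1, 4), (1, 7), (6, 0), (6, 3), (6, 4), (6, 7)]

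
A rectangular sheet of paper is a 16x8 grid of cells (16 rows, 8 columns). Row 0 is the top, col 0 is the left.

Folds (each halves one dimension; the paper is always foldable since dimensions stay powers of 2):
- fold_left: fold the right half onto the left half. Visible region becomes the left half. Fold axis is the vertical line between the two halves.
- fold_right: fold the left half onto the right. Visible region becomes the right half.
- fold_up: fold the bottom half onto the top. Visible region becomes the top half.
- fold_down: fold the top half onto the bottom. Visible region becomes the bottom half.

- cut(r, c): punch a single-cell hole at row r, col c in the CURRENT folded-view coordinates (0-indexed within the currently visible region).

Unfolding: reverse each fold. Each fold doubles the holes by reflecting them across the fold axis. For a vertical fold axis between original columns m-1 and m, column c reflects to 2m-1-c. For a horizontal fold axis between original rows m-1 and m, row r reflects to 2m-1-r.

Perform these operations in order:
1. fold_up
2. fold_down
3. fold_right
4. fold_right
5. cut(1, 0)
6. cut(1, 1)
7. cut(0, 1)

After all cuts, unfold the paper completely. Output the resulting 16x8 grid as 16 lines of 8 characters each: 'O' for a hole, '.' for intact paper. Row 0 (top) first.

Op 1 fold_up: fold axis h@8; visible region now rows[0,8) x cols[0,8) = 8x8
Op 2 fold_down: fold axis h@4; visible region now rows[4,8) x cols[0,8) = 4x8
Op 3 fold_right: fold axis v@4; visible region now rows[4,8) x cols[4,8) = 4x4
Op 4 fold_right: fold axis v@6; visible region now rows[4,8) x cols[6,8) = 4x2
Op 5 cut(1, 0): punch at orig (5,6); cuts so far [(5, 6)]; region rows[4,8) x cols[6,8) = 4x2
Op 6 cut(1, 1): punch at orig (5,7); cuts so far [(5, 6), (5, 7)]; region rows[4,8) x cols[6,8) = 4x2
Op 7 cut(0, 1): punch at orig (4,7); cuts so far [(4, 7), (5, 6), (5, 7)]; region rows[4,8) x cols[6,8) = 4x2
Unfold 1 (reflect across v@6): 6 holes -> [(4, 4), (4, 7), (5, 4), (5, 5), (5, 6), (5, 7)]
Unfold 2 (reflect across v@4): 12 holes -> [(4, 0), (4, 3), (4, 4), (4, 7), (5, 0), (5, 1), (5, 2), (5, 3), (5, 4), (5, 5), (5, 6), (5, 7)]
Unfold 3 (reflect across h@4): 24 holes -> [(2, 0), (2, 1), (2, 2), (2, 3), (2, 4), (2, 5), (2, 6), (2, 7), (3, 0), (3, 3), (3, 4), (3, 7), (4, 0), (4, 3), (4, 4), (4, 7), (5, 0), (5, 1), (5, 2), (5, 3), (5, 4), (5, 5), (5, 6), (5, 7)]
Unfold 4 (reflect across h@8): 48 holes -> [(2, 0), (2, 1), (2, 2), (2, 3), (2, 4), (2, 5), (2, 6), (2, 7), (3, 0), (3, 3), (3, 4), (3, 7), (4, 0), (4, 3), (4, 4), (4, 7), (5, 0), (5, 1), (5, 2), (5, 3), (5, 4), (5, 5), (5, 6), (5, 7), (10, 0), (10, 1), (10, 2), (10, 3), (10, 4), (10, 5), (10, 6), (10, 7), (11, 0), (11, 3), (11, 4), (11, 7), (12, 0), (12, 3), (12, 4), (12, 7), (13, 0), (13, 1), (13, 2), (13, 3), (13, 4), (13, 5), (13, 6), (13, 7)]

Answer: ........
........
OOOOOOOO
O..OO..O
O..OO..O
OOOOOOOO
........
........
........
........
OOOOOOOO
O..OO..O
O..OO..O
OOOOOOOO
........
........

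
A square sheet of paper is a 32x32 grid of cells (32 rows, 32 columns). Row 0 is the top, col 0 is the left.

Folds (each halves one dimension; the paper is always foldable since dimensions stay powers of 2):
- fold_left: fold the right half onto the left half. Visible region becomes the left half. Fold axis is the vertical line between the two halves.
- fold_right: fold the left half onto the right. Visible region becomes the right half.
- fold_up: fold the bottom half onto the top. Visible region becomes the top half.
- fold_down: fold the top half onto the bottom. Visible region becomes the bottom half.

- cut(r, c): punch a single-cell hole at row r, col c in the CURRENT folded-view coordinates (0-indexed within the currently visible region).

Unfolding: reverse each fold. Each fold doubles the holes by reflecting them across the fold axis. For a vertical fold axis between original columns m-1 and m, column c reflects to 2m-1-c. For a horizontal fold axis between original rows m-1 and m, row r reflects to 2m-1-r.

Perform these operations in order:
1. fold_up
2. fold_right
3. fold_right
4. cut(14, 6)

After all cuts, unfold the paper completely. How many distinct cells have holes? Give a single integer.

Answer: 8

Derivation:
Op 1 fold_up: fold axis h@16; visible region now rows[0,16) x cols[0,32) = 16x32
Op 2 fold_right: fold axis v@16; visible region now rows[0,16) x cols[16,32) = 16x16
Op 3 fold_right: fold axis v@24; visible region now rows[0,16) x cols[24,32) = 16x8
Op 4 cut(14, 6): punch at orig (14,30); cuts so far [(14, 30)]; region rows[0,16) x cols[24,32) = 16x8
Unfold 1 (reflect across v@24): 2 holes -> [(14, 17), (14, 30)]
Unfold 2 (reflect across v@16): 4 holes -> [(14, 1), (14, 14), (14, 17), (14, 30)]
Unfold 3 (reflect across h@16): 8 holes -> [(14, 1), (14, 14), (14, 17), (14, 30), (17, 1), (17, 14), (17, 17), (17, 30)]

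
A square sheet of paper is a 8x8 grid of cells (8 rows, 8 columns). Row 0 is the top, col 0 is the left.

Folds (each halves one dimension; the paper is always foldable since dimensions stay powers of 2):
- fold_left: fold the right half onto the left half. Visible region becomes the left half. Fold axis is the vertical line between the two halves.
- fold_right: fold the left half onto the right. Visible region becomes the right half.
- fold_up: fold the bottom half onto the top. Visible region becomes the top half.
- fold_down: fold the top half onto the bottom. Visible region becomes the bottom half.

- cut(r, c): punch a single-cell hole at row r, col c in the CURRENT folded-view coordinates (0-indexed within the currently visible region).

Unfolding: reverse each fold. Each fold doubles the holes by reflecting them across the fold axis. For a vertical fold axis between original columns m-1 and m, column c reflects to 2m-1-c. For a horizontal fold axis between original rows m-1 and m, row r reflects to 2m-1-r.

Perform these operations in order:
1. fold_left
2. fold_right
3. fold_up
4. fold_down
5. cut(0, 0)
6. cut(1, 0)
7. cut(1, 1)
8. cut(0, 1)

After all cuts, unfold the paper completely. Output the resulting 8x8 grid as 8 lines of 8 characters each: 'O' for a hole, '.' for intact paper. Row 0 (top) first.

Op 1 fold_left: fold axis v@4; visible region now rows[0,8) x cols[0,4) = 8x4
Op 2 fold_right: fold axis v@2; visible region now rows[0,8) x cols[2,4) = 8x2
Op 3 fold_up: fold axis h@4; visible region now rows[0,4) x cols[2,4) = 4x2
Op 4 fold_down: fold axis h@2; visible region now rows[2,4) x cols[2,4) = 2x2
Op 5 cut(0, 0): punch at orig (2,2); cuts so far [(2, 2)]; region rows[2,4) x cols[2,4) = 2x2
Op 6 cut(1, 0): punch at orig (3,2); cuts so far [(2, 2), (3, 2)]; region rows[2,4) x cols[2,4) = 2x2
Op 7 cut(1, 1): punch at orig (3,3); cuts so far [(2, 2), (3, 2), (3, 3)]; region rows[2,4) x cols[2,4) = 2x2
Op 8 cut(0, 1): punch at orig (2,3); cuts so far [(2, 2), (2, 3), (3, 2), (3, 3)]; region rows[2,4) x cols[2,4) = 2x2
Unfold 1 (reflect across h@2): 8 holes -> [(0, 2), (0, 3), (1, 2), (1, 3), (2, 2), (2, 3), (3, 2), (3, 3)]
Unfold 2 (reflect across h@4): 16 holes -> [(0, 2), (0, 3), (1, 2), (1, 3), (2, 2), (2, 3), (3, 2), (3, 3), (4, 2), (4, 3), (5, 2), (5, 3), (6, 2), (6, 3), (7, 2), (7, 3)]
Unfold 3 (reflect across v@2): 32 holes -> [(0, 0), (0, 1), (0, 2), (0, 3), (1, 0), (1, 1), (1, 2), (1, 3), (2, 0), (2, 1), (2, 2), (2, 3), (3, 0), (3, 1), (3, 2), (3, 3), (4, 0), (4, 1), (4, 2), (4, 3), (5, 0), (5, 1), (5, 2), (5, 3), (6, 0), (6, 1), (6, 2), (6, 3), (7, 0), (7, 1), (7, 2), (7, 3)]
Unfold 4 (reflect across v@4): 64 holes -> [(0, 0), (0, 1), (0, 2), (0, 3), (0, 4), (0, 5), (0, 6), (0, 7), (1, 0), (1, 1), (1, 2), (1, 3), (1, 4), (1, 5), (1, 6), (1, 7), (2, 0), (2, 1), (2, 2), (2, 3), (2, 4), (2, 5), (2, 6), (2, 7), (3, 0), (3, 1), (3, 2), (3, 3), (3, 4), (3, 5), (3, 6), (3, 7), (4, 0), (4, 1), (4, 2), (4, 3), (4, 4), (4, 5), (4, 6), (4, 7), (5, 0), (5, 1), (5, 2), (5, 3), (5, 4), (5, 5), (5, 6), (5, 7), (6, 0), (6, 1), (6, 2), (6, 3), (6, 4), (6, 5), (6, 6), (6, 7), (7, 0), (7, 1), (7, 2), (7, 3), (7, 4), (7, 5), (7, 6), (7, 7)]

Answer: OOOOOOOO
OOOOOOOO
OOOOOOOO
OOOOOOOO
OOOOOOOO
OOOOOOOO
OOOOOOOO
OOOOOOOO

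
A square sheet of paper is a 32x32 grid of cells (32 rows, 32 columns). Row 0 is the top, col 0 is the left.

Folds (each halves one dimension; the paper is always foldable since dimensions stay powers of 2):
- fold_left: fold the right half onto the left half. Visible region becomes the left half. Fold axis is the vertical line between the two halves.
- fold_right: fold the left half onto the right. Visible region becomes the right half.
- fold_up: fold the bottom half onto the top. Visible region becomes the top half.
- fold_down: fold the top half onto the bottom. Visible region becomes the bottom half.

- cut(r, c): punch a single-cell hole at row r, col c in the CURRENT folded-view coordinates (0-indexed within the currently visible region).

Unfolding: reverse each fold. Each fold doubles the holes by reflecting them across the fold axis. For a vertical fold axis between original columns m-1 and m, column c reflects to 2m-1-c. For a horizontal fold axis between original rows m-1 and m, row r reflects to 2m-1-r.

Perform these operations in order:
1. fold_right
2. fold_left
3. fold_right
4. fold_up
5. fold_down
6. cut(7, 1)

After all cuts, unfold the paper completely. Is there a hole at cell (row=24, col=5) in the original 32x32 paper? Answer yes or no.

Op 1 fold_right: fold axis v@16; visible region now rows[0,32) x cols[16,32) = 32x16
Op 2 fold_left: fold axis v@24; visible region now rows[0,32) x cols[16,24) = 32x8
Op 3 fold_right: fold axis v@20; visible region now rows[0,32) x cols[20,24) = 32x4
Op 4 fold_up: fold axis h@16; visible region now rows[0,16) x cols[20,24) = 16x4
Op 5 fold_down: fold axis h@8; visible region now rows[8,16) x cols[20,24) = 8x4
Op 6 cut(7, 1): punch at orig (15,21); cuts so far [(15, 21)]; region rows[8,16) x cols[20,24) = 8x4
Unfold 1 (reflect across h@8): 2 holes -> [(0, 21), (15, 21)]
Unfold 2 (reflect across h@16): 4 holes -> [(0, 21), (15, 21), (16, 21), (31, 21)]
Unfold 3 (reflect across v@20): 8 holes -> [(0, 18), (0, 21), (15, 18), (15, 21), (16, 18), (16, 21), (31, 18), (31, 21)]
Unfold 4 (reflect across v@24): 16 holes -> [(0, 18), (0, 21), (0, 26), (0, 29), (15, 18), (15, 21), (15, 26), (15, 29), (16, 18), (16, 21), (16, 26), (16, 29), (31, 18), (31, 21), (31, 26), (31, 29)]
Unfold 5 (reflect across v@16): 32 holes -> [(0, 2), (0, 5), (0, 10), (0, 13), (0, 18), (0, 21), (0, 26), (0, 29), (15, 2), (15, 5), (15, 10), (15, 13), (15, 18), (15, 21), (15, 26), (15, 29), (16, 2), (16, 5), (16, 10), (16, 13), (16, 18), (16, 21), (16, 26), (16, 29), (31, 2), (31, 5), (31, 10), (31, 13), (31, 18), (31, 21), (31, 26), (31, 29)]
Holes: [(0, 2), (0, 5), (0, 10), (0, 13), (0, 18), (0, 21), (0, 26), (0, 29), (15, 2), (15, 5), (15, 10), (15, 13), (15, 18), (15, 21), (15, 26), (15, 29), (16, 2), (16, 5), (16, 10), (16, 13), (16, 18), (16, 21), (16, 26), (16, 29), (31, 2), (31, 5), (31, 10), (31, 13), (31, 18), (31, 21), (31, 26), (31, 29)]

Answer: no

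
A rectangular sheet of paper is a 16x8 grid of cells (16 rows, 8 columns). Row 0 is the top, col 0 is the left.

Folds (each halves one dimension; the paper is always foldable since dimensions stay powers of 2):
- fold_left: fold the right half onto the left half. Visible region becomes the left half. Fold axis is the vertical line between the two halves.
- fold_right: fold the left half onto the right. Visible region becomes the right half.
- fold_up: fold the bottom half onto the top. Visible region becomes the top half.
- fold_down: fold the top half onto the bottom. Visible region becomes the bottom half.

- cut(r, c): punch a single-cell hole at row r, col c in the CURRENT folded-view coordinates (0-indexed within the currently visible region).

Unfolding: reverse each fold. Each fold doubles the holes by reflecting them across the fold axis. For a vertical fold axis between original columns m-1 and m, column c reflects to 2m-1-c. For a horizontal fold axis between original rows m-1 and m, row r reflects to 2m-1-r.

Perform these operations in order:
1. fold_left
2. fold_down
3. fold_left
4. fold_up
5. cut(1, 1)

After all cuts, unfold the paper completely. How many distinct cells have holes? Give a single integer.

Op 1 fold_left: fold axis v@4; visible region now rows[0,16) x cols[0,4) = 16x4
Op 2 fold_down: fold axis h@8; visible region now rows[8,16) x cols[0,4) = 8x4
Op 3 fold_left: fold axis v@2; visible region now rows[8,16) x cols[0,2) = 8x2
Op 4 fold_up: fold axis h@12; visible region now rows[8,12) x cols[0,2) = 4x2
Op 5 cut(1, 1): punch at orig (9,1); cuts so far [(9, 1)]; region rows[8,12) x cols[0,2) = 4x2
Unfold 1 (reflect across h@12): 2 holes -> [(9, 1), (14, 1)]
Unfold 2 (reflect across v@2): 4 holes -> [(9, 1), (9, 2), (14, 1), (14, 2)]
Unfold 3 (reflect across h@8): 8 holes -> [(1, 1), (1, 2), (6, 1), (6, 2), (9, 1), (9, 2), (14, 1), (14, 2)]
Unfold 4 (reflect across v@4): 16 holes -> [(1, 1), (1, 2), (1, 5), (1, 6), (6, 1), (6, 2), (6, 5), (6, 6), (9, 1), (9, 2), (9, 5), (9, 6), (14, 1), (14, 2), (14, 5), (14, 6)]

Answer: 16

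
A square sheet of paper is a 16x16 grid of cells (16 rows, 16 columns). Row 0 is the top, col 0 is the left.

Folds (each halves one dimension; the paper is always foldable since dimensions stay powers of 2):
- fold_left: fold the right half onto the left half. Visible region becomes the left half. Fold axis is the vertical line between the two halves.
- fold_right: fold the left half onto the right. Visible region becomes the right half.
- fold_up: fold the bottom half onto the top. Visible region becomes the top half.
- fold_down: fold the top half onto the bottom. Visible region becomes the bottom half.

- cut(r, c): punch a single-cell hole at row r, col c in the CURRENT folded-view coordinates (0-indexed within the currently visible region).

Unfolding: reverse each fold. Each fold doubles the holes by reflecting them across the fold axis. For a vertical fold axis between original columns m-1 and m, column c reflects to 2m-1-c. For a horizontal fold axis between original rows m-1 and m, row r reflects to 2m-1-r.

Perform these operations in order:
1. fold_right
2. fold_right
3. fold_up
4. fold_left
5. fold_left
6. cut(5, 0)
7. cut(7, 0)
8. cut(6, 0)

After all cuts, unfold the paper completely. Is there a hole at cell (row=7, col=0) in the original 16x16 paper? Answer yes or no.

Op 1 fold_right: fold axis v@8; visible region now rows[0,16) x cols[8,16) = 16x8
Op 2 fold_right: fold axis v@12; visible region now rows[0,16) x cols[12,16) = 16x4
Op 3 fold_up: fold axis h@8; visible region now rows[0,8) x cols[12,16) = 8x4
Op 4 fold_left: fold axis v@14; visible region now rows[0,8) x cols[12,14) = 8x2
Op 5 fold_left: fold axis v@13; visible region now rows[0,8) x cols[12,13) = 8x1
Op 6 cut(5, 0): punch at orig (5,12); cuts so far [(5, 12)]; region rows[0,8) x cols[12,13) = 8x1
Op 7 cut(7, 0): punch at orig (7,12); cuts so far [(5, 12), (7, 12)]; region rows[0,8) x cols[12,13) = 8x1
Op 8 cut(6, 0): punch at orig (6,12); cuts so far [(5, 12), (6, 12), (7, 12)]; region rows[0,8) x cols[12,13) = 8x1
Unfold 1 (reflect across v@13): 6 holes -> [(5, 12), (5, 13), (6, 12), (6, 13), (7, 12), (7, 13)]
Unfold 2 (reflect across v@14): 12 holes -> [(5, 12), (5, 13), (5, 14), (5, 15), (6, 12), (6, 13), (6, 14), (6, 15), (7, 12), (7, 13), (7, 14), (7, 15)]
Unfold 3 (reflect across h@8): 24 holes -> [(5, 12), (5, 13), (5, 14), (5, 15), (6, 12), (6, 13), (6, 14), (6, 15), (7, 12), (7, 13), (7, 14), (7, 15), (8, 12), (8, 13), (8, 14), (8, 15), (9, 12), (9, 13), (9, 14), (9, 15), (10, 12), (10, 13), (10, 14), (10, 15)]
Unfold 4 (reflect across v@12): 48 holes -> [(5, 8), (5, 9), (5, 10), (5, 11), (5, 12), (5, 13), (5, 14), (5, 15), (6, 8), (6, 9), (6, 10), (6, 11), (6, 12), (6, 13), (6, 14), (6, 15), (7, 8), (7, 9), (7, 10), (7, 11), (7, 12), (7, 13), (7, 14), (7, 15), (8, 8), (8, 9), (8, 10), (8, 11), (8, 12), (8, 13), (8, 14), (8, 15), (9, 8), (9, 9), (9, 10), (9, 11), (9, 12), (9, 13), (9, 14), (9, 15), (10, 8), (10, 9), (10, 10), (10, 11), (10, 12), (10, 13), (10, 14), (10, 15)]
Unfold 5 (reflect across v@8): 96 holes -> [(5, 0), (5, 1), (5, 2), (5, 3), (5, 4), (5, 5), (5, 6), (5, 7), (5, 8), (5, 9), (5, 10), (5, 11), (5, 12), (5, 13), (5, 14), (5, 15), (6, 0), (6, 1), (6, 2), (6, 3), (6, 4), (6, 5), (6, 6), (6, 7), (6, 8), (6, 9), (6, 10), (6, 11), (6, 12), (6, 13), (6, 14), (6, 15), (7, 0), (7, 1), (7, 2), (7, 3), (7, 4), (7, 5), (7, 6), (7, 7), (7, 8), (7, 9), (7, 10), (7, 11), (7, 12), (7, 13), (7, 14), (7, 15), (8, 0), (8, 1), (8, 2), (8, 3), (8, 4), (8, 5), (8, 6), (8, 7), (8, 8), (8, 9), (8, 10), (8, 11), (8, 12), (8, 13), (8, 14), (8, 15), (9, 0), (9, 1), (9, 2), (9, 3), (9, 4), (9, 5), (9, 6), (9, 7), (9, 8), (9, 9), (9, 10), (9, 11), (9, 12), (9, 13), (9, 14), (9, 15), (10, 0), (10, 1), (10, 2), (10, 3), (10, 4), (10, 5), (10, 6), (10, 7), (10, 8), (10, 9), (10, 10), (10, 11), (10, 12), (10, 13), (10, 14), (10, 15)]
Holes: [(5, 0), (5, 1), (5, 2), (5, 3), (5, 4), (5, 5), (5, 6), (5, 7), (5, 8), (5, 9), (5, 10), (5, 11), (5, 12), (5, 13), (5, 14), (5, 15), (6, 0), (6, 1), (6, 2), (6, 3), (6, 4), (6, 5), (6, 6), (6, 7), (6, 8), (6, 9), (6, 10), (6, 11), (6, 12), (6, 13), (6, 14), (6, 15), (7, 0), (7, 1), (7, 2), (7, 3), (7, 4), (7, 5), (7, 6), (7, 7), (7, 8), (7, 9), (7, 10), (7, 11), (7, 12), (7, 13), (7, 14), (7, 15), (8, 0), (8, 1), (8, 2), (8, 3), (8, 4), (8, 5), (8, 6), (8, 7), (8, 8), (8, 9), (8, 10), (8, 11), (8, 12), (8, 13), (8, 14), (8, 15), (9, 0), (9, 1), (9, 2), (9, 3), (9, 4), (9, 5), (9, 6), (9, 7), (9, 8), (9, 9), (9, 10), (9, 11), (9, 12), (9, 13), (9, 14), (9, 15), (10, 0), (10, 1), (10, 2), (10, 3), (10, 4), (10, 5), (10, 6), (10, 7), (10, 8), (10, 9), (10, 10), (10, 11), (10, 12), (10, 13), (10, 14), (10, 15)]

Answer: yes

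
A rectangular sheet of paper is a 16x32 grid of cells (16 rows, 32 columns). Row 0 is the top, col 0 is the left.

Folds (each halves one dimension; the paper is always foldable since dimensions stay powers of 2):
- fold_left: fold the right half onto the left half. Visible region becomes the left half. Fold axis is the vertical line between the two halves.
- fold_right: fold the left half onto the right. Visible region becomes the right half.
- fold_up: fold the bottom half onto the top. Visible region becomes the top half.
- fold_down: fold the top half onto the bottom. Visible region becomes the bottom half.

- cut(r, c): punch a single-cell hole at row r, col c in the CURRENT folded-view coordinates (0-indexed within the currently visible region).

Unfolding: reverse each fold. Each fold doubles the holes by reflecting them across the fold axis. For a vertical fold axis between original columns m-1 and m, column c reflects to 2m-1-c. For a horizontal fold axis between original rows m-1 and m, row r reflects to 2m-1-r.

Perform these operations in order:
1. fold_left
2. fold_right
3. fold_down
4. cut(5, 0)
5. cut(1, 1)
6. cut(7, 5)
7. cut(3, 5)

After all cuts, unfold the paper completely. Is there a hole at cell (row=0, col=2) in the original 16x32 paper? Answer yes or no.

Answer: yes

Derivation:
Op 1 fold_left: fold axis v@16; visible region now rows[0,16) x cols[0,16) = 16x16
Op 2 fold_right: fold axis v@8; visible region now rows[0,16) x cols[8,16) = 16x8
Op 3 fold_down: fold axis h@8; visible region now rows[8,16) x cols[8,16) = 8x8
Op 4 cut(5, 0): punch at orig (13,8); cuts so far [(13, 8)]; region rows[8,16) x cols[8,16) = 8x8
Op 5 cut(1, 1): punch at orig (9,9); cuts so far [(9, 9), (13, 8)]; region rows[8,16) x cols[8,16) = 8x8
Op 6 cut(7, 5): punch at orig (15,13); cuts so far [(9, 9), (13, 8), (15, 13)]; region rows[8,16) x cols[8,16) = 8x8
Op 7 cut(3, 5): punch at orig (11,13); cuts so far [(9, 9), (11, 13), (13, 8), (15, 13)]; region rows[8,16) x cols[8,16) = 8x8
Unfold 1 (reflect across h@8): 8 holes -> [(0, 13), (2, 8), (4, 13), (6, 9), (9, 9), (11, 13), (13, 8), (15, 13)]
Unfold 2 (reflect across v@8): 16 holes -> [(0, 2), (0, 13), (2, 7), (2, 8), (4, 2), (4, 13), (6, 6), (6, 9), (9, 6), (9, 9), (11, 2), (11, 13), (13, 7), (13, 8), (15, 2), (15, 13)]
Unfold 3 (reflect across v@16): 32 holes -> [(0, 2), (0, 13), (0, 18), (0, 29), (2, 7), (2, 8), (2, 23), (2, 24), (4, 2), (4, 13), (4, 18), (4, 29), (6, 6), (6, 9), (6, 22), (6, 25), (9, 6), (9, 9), (9, 22), (9, 25), (11, 2), (11, 13), (11, 18), (11, 29), (13, 7), (13, 8), (13, 23), (13, 24), (15, 2), (15, 13), (15, 18), (15, 29)]
Holes: [(0, 2), (0, 13), (0, 18), (0, 29), (2, 7), (2, 8), (2, 23), (2, 24), (4, 2), (4, 13), (4, 18), (4, 29), (6, 6), (6, 9), (6, 22), (6, 25), (9, 6), (9, 9), (9, 22), (9, 25), (11, 2), (11, 13), (11, 18), (11, 29), (13, 7), (13, 8), (13, 23), (13, 24), (15, 2), (15, 13), (15, 18), (15, 29)]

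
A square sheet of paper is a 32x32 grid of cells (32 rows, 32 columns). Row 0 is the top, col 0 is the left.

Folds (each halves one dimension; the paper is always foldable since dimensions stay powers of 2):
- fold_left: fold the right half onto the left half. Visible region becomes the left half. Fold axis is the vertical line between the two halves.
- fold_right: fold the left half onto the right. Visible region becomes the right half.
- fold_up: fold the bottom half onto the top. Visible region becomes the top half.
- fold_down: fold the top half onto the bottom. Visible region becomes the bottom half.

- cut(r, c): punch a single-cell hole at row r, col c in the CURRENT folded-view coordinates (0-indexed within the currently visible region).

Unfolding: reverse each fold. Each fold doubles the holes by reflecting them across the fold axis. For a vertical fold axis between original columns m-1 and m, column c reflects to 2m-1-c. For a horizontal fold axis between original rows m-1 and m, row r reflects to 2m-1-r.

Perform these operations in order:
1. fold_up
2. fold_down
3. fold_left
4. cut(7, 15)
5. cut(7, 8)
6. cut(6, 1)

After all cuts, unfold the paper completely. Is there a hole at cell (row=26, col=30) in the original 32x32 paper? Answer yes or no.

Answer: no

Derivation:
Op 1 fold_up: fold axis h@16; visible region now rows[0,16) x cols[0,32) = 16x32
Op 2 fold_down: fold axis h@8; visible region now rows[8,16) x cols[0,32) = 8x32
Op 3 fold_left: fold axis v@16; visible region now rows[8,16) x cols[0,16) = 8x16
Op 4 cut(7, 15): punch at orig (15,15); cuts so far [(15, 15)]; region rows[8,16) x cols[0,16) = 8x16
Op 5 cut(7, 8): punch at orig (15,8); cuts so far [(15, 8), (15, 15)]; region rows[8,16) x cols[0,16) = 8x16
Op 6 cut(6, 1): punch at orig (14,1); cuts so far [(14, 1), (15, 8), (15, 15)]; region rows[8,16) x cols[0,16) = 8x16
Unfold 1 (reflect across v@16): 6 holes -> [(14, 1), (14, 30), (15, 8), (15, 15), (15, 16), (15, 23)]
Unfold 2 (reflect across h@8): 12 holes -> [(0, 8), (0, 15), (0, 16), (0, 23), (1, 1), (1, 30), (14, 1), (14, 30), (15, 8), (15, 15), (15, 16), (15, 23)]
Unfold 3 (reflect across h@16): 24 holes -> [(0, 8), (0, 15), (0, 16), (0, 23), (1, 1), (1, 30), (14, 1), (14, 30), (15, 8), (15, 15), (15, 16), (15, 23), (16, 8), (16, 15), (16, 16), (16, 23), (17, 1), (17, 30), (30, 1), (30, 30), (31, 8), (31, 15), (31, 16), (31, 23)]
Holes: [(0, 8), (0, 15), (0, 16), (0, 23), (1, 1), (1, 30), (14, 1), (14, 30), (15, 8), (15, 15), (15, 16), (15, 23), (16, 8), (16, 15), (16, 16), (16, 23), (17, 1), (17, 30), (30, 1), (30, 30), (31, 8), (31, 15), (31, 16), (31, 23)]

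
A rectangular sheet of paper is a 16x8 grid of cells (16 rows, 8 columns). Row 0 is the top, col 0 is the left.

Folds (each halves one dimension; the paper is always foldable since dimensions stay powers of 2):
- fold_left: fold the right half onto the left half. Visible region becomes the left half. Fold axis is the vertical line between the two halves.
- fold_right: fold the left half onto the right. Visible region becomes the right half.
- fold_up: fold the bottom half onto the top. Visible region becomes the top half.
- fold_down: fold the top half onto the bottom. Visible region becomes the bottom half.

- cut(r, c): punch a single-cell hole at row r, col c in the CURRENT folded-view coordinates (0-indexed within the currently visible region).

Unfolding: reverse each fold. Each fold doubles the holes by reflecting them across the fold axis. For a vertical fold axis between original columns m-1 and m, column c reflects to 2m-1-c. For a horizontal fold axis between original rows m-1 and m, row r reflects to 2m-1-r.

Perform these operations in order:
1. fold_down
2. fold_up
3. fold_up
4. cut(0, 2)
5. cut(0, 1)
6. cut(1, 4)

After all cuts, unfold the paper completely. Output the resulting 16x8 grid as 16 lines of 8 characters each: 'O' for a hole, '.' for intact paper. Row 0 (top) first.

Op 1 fold_down: fold axis h@8; visible region now rows[8,16) x cols[0,8) = 8x8
Op 2 fold_up: fold axis h@12; visible region now rows[8,12) x cols[0,8) = 4x8
Op 3 fold_up: fold axis h@10; visible region now rows[8,10) x cols[0,8) = 2x8
Op 4 cut(0, 2): punch at orig (8,2); cuts so far [(8, 2)]; region rows[8,10) x cols[0,8) = 2x8
Op 5 cut(0, 1): punch at orig (8,1); cuts so far [(8, 1), (8, 2)]; region rows[8,10) x cols[0,8) = 2x8
Op 6 cut(1, 4): punch at orig (9,4); cuts so far [(8, 1), (8, 2), (9, 4)]; region rows[8,10) x cols[0,8) = 2x8
Unfold 1 (reflect across h@10): 6 holes -> [(8, 1), (8, 2), (9, 4), (10, 4), (11, 1), (11, 2)]
Unfold 2 (reflect across h@12): 12 holes -> [(8, 1), (8, 2), (9, 4), (10, 4), (11, 1), (11, 2), (12, 1), (12, 2), (13, 4), (14, 4), (15, 1), (15, 2)]
Unfold 3 (reflect across h@8): 24 holes -> [(0, 1), (0, 2), (1, 4), (2, 4), (3, 1), (3, 2), (4, 1), (4, 2), (5, 4), (6, 4), (7, 1), (7, 2), (8, 1), (8, 2), (9, 4), (10, 4), (11, 1), (11, 2), (12, 1), (12, 2), (13, 4), (14, 4), (15, 1), (15, 2)]

Answer: .OO.....
....O...
....O...
.OO.....
.OO.....
....O...
....O...
.OO.....
.OO.....
....O...
....O...
.OO.....
.OO.....
....O...
....O...
.OO.....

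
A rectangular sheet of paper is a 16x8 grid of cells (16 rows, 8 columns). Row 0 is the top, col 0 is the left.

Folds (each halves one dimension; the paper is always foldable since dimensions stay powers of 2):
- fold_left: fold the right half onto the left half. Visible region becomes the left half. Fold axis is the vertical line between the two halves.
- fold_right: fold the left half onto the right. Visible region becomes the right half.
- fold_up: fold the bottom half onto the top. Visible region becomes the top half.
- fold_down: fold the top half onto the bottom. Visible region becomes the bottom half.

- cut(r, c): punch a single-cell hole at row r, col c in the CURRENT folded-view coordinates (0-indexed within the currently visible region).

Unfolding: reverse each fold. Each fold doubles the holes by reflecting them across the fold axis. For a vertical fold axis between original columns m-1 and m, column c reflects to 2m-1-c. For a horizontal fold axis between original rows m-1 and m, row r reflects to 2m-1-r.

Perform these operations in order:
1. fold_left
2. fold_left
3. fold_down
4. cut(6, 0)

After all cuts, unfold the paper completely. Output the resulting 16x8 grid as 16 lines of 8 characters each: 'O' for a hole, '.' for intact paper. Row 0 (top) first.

Op 1 fold_left: fold axis v@4; visible region now rows[0,16) x cols[0,4) = 16x4
Op 2 fold_left: fold axis v@2; visible region now rows[0,16) x cols[0,2) = 16x2
Op 3 fold_down: fold axis h@8; visible region now rows[8,16) x cols[0,2) = 8x2
Op 4 cut(6, 0): punch at orig (14,0); cuts so far [(14, 0)]; region rows[8,16) x cols[0,2) = 8x2
Unfold 1 (reflect across h@8): 2 holes -> [(1, 0), (14, 0)]
Unfold 2 (reflect across v@2): 4 holes -> [(1, 0), (1, 3), (14, 0), (14, 3)]
Unfold 3 (reflect across v@4): 8 holes -> [(1, 0), (1, 3), (1, 4), (1, 7), (14, 0), (14, 3), (14, 4), (14, 7)]

Answer: ........
O..OO..O
........
........
........
........
........
........
........
........
........
........
........
........
O..OO..O
........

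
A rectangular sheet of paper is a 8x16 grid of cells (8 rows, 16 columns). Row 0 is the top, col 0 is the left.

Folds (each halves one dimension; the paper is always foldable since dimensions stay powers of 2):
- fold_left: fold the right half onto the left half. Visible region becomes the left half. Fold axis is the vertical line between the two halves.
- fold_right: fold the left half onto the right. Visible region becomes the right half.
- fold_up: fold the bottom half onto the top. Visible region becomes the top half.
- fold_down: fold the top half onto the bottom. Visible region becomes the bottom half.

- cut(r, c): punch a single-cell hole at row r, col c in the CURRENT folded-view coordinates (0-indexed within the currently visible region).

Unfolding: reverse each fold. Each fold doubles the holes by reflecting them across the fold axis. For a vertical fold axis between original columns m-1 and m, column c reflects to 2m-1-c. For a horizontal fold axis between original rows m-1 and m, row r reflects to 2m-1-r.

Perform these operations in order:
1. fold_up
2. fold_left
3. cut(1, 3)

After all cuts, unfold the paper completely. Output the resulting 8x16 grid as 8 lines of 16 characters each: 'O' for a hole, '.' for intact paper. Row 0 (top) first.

Op 1 fold_up: fold axis h@4; visible region now rows[0,4) x cols[0,16) = 4x16
Op 2 fold_left: fold axis v@8; visible region now rows[0,4) x cols[0,8) = 4x8
Op 3 cut(1, 3): punch at orig (1,3); cuts so far [(1, 3)]; region rows[0,4) x cols[0,8) = 4x8
Unfold 1 (reflect across v@8): 2 holes -> [(1, 3), (1, 12)]
Unfold 2 (reflect across h@4): 4 holes -> [(1, 3), (1, 12), (6, 3), (6, 12)]

Answer: ................
...O........O...
................
................
................
................
...O........O...
................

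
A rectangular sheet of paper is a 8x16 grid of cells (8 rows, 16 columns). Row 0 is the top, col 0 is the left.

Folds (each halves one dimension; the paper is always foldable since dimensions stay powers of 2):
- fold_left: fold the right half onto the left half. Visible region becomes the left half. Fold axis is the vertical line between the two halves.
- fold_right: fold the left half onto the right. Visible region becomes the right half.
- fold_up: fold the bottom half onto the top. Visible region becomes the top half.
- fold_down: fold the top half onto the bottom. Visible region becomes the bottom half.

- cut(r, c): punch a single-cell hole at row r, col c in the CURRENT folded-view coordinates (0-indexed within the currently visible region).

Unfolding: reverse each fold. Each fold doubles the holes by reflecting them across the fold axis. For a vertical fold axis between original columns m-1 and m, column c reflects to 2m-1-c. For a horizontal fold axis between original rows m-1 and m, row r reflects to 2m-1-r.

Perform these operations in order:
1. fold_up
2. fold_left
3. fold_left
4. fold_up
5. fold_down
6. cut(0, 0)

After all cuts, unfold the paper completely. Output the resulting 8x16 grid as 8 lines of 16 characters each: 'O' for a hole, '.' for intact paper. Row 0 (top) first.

Op 1 fold_up: fold axis h@4; visible region now rows[0,4) x cols[0,16) = 4x16
Op 2 fold_left: fold axis v@8; visible region now rows[0,4) x cols[0,8) = 4x8
Op 3 fold_left: fold axis v@4; visible region now rows[0,4) x cols[0,4) = 4x4
Op 4 fold_up: fold axis h@2; visible region now rows[0,2) x cols[0,4) = 2x4
Op 5 fold_down: fold axis h@1; visible region now rows[1,2) x cols[0,4) = 1x4
Op 6 cut(0, 0): punch at orig (1,0); cuts so far [(1, 0)]; region rows[1,2) x cols[0,4) = 1x4
Unfold 1 (reflect across h@1): 2 holes -> [(0, 0), (1, 0)]
Unfold 2 (reflect across h@2): 4 holes -> [(0, 0), (1, 0), (2, 0), (3, 0)]
Unfold 3 (reflect across v@4): 8 holes -> [(0, 0), (0, 7), (1, 0), (1, 7), (2, 0), (2, 7), (3, 0), (3, 7)]
Unfold 4 (reflect across v@8): 16 holes -> [(0, 0), (0, 7), (0, 8), (0, 15), (1, 0), (1, 7), (1, 8), (1, 15), (2, 0), (2, 7), (2, 8), (2, 15), (3, 0), (3, 7), (3, 8), (3, 15)]
Unfold 5 (reflect across h@4): 32 holes -> [(0, 0), (0, 7), (0, 8), (0, 15), (1, 0), (1, 7), (1, 8), (1, 15), (2, 0), (2, 7), (2, 8), (2, 15), (3, 0), (3, 7), (3, 8), (3, 15), (4, 0), (4, 7), (4, 8), (4, 15), (5, 0), (5, 7), (5, 8), (5, 15), (6, 0), (6, 7), (6, 8), (6, 15), (7, 0), (7, 7), (7, 8), (7, 15)]

Answer: O......OO......O
O......OO......O
O......OO......O
O......OO......O
O......OO......O
O......OO......O
O......OO......O
O......OO......O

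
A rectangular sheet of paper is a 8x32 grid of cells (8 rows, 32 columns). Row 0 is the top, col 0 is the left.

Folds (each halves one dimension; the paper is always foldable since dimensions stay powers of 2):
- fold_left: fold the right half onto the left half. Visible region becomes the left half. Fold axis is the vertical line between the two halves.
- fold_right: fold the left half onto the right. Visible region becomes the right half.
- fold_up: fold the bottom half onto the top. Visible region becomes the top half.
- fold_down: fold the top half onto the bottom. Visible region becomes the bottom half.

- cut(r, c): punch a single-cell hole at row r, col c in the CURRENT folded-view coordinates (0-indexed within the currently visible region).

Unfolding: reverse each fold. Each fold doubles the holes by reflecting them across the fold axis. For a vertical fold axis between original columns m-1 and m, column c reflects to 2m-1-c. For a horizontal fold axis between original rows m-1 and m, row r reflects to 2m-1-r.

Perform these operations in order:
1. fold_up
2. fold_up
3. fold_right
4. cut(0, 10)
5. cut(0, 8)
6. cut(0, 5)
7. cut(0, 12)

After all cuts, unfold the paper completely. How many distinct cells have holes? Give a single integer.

Answer: 32

Derivation:
Op 1 fold_up: fold axis h@4; visible region now rows[0,4) x cols[0,32) = 4x32
Op 2 fold_up: fold axis h@2; visible region now rows[0,2) x cols[0,32) = 2x32
Op 3 fold_right: fold axis v@16; visible region now rows[0,2) x cols[16,32) = 2x16
Op 4 cut(0, 10): punch at orig (0,26); cuts so far [(0, 26)]; region rows[0,2) x cols[16,32) = 2x16
Op 5 cut(0, 8): punch at orig (0,24); cuts so far [(0, 24), (0, 26)]; region rows[0,2) x cols[16,32) = 2x16
Op 6 cut(0, 5): punch at orig (0,21); cuts so far [(0, 21), (0, 24), (0, 26)]; region rows[0,2) x cols[16,32) = 2x16
Op 7 cut(0, 12): punch at orig (0,28); cuts so far [(0, 21), (0, 24), (0, 26), (0, 28)]; region rows[0,2) x cols[16,32) = 2x16
Unfold 1 (reflect across v@16): 8 holes -> [(0, 3), (0, 5), (0, 7), (0, 10), (0, 21), (0, 24), (0, 26), (0, 28)]
Unfold 2 (reflect across h@2): 16 holes -> [(0, 3), (0, 5), (0, 7), (0, 10), (0, 21), (0, 24), (0, 26), (0, 28), (3, 3), (3, 5), (3, 7), (3, 10), (3, 21), (3, 24), (3, 26), (3, 28)]
Unfold 3 (reflect across h@4): 32 holes -> [(0, 3), (0, 5), (0, 7), (0, 10), (0, 21), (0, 24), (0, 26), (0, 28), (3, 3), (3, 5), (3, 7), (3, 10), (3, 21), (3, 24), (3, 26), (3, 28), (4, 3), (4, 5), (4, 7), (4, 10), (4, 21), (4, 24), (4, 26), (4, 28), (7, 3), (7, 5), (7, 7), (7, 10), (7, 21), (7, 24), (7, 26), (7, 28)]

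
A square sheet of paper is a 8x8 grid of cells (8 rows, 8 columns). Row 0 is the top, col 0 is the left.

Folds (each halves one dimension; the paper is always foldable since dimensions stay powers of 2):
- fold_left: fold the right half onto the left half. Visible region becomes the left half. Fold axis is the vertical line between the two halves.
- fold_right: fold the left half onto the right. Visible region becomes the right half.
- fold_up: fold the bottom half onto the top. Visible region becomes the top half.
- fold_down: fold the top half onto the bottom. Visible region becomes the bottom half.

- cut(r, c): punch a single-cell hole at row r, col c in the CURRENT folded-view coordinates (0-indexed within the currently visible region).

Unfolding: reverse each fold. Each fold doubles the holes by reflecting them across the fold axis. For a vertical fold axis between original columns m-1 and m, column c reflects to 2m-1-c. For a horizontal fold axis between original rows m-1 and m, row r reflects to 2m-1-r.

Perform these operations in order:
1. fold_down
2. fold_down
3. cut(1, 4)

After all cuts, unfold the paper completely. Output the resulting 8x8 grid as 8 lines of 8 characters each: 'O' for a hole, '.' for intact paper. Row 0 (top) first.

Op 1 fold_down: fold axis h@4; visible region now rows[4,8) x cols[0,8) = 4x8
Op 2 fold_down: fold axis h@6; visible region now rows[6,8) x cols[0,8) = 2x8
Op 3 cut(1, 4): punch at orig (7,4); cuts so far [(7, 4)]; region rows[6,8) x cols[0,8) = 2x8
Unfold 1 (reflect across h@6): 2 holes -> [(4, 4), (7, 4)]
Unfold 2 (reflect across h@4): 4 holes -> [(0, 4), (3, 4), (4, 4), (7, 4)]

Answer: ....O...
........
........
....O...
....O...
........
........
....O...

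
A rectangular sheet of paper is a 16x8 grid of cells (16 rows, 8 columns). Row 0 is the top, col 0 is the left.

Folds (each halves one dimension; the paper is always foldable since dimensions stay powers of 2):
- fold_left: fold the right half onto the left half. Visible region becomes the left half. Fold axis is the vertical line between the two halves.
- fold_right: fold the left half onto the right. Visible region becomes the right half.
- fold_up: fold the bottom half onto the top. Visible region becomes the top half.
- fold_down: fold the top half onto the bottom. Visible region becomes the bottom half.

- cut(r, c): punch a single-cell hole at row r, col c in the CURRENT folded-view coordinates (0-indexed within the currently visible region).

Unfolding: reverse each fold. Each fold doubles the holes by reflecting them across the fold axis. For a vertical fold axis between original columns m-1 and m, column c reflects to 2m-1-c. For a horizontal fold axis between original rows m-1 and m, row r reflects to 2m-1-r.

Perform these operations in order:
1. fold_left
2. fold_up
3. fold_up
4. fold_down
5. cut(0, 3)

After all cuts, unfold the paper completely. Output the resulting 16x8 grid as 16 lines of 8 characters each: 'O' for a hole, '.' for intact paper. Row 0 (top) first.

Op 1 fold_left: fold axis v@4; visible region now rows[0,16) x cols[0,4) = 16x4
Op 2 fold_up: fold axis h@8; visible region now rows[0,8) x cols[0,4) = 8x4
Op 3 fold_up: fold axis h@4; visible region now rows[0,4) x cols[0,4) = 4x4
Op 4 fold_down: fold axis h@2; visible region now rows[2,4) x cols[0,4) = 2x4
Op 5 cut(0, 3): punch at orig (2,3); cuts so far [(2, 3)]; region rows[2,4) x cols[0,4) = 2x4
Unfold 1 (reflect across h@2): 2 holes -> [(1, 3), (2, 3)]
Unfold 2 (reflect across h@4): 4 holes -> [(1, 3), (2, 3), (5, 3), (6, 3)]
Unfold 3 (reflect across h@8): 8 holes -> [(1, 3), (2, 3), (5, 3), (6, 3), (9, 3), (10, 3), (13, 3), (14, 3)]
Unfold 4 (reflect across v@4): 16 holes -> [(1, 3), (1, 4), (2, 3), (2, 4), (5, 3), (5, 4), (6, 3), (6, 4), (9, 3), (9, 4), (10, 3), (10, 4), (13, 3), (13, 4), (14, 3), (14, 4)]

Answer: ........
...OO...
...OO...
........
........
...OO...
...OO...
........
........
...OO...
...OO...
........
........
...OO...
...OO...
........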